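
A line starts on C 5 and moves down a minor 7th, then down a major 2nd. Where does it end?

C 4

A minor seventh down from C5 is D4.
A major second down from D4 is C4.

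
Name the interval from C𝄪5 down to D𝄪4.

Descending from C##5 to D##4 is the same interval as ascending D##4 to C##5.
D to C spans seven letter names (D-E-F-G-A-B-C) — that makes it a seventh of some quality.
At 10 semitones, D##4→C##5 falls one short of a major seventh: minor.

minor seventh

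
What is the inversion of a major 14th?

First reduce the compound major fourteenth to its simple form, a major seventh.
Interval numbers invert to sum to nine: 7 + 2 = 9, so a seventh inverts to a second.
The quality also flips — major becomes minor — giving a minor second.

minor second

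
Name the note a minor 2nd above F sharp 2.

G 2

Counting two letter names up from F lands on G.
A minor second spans 1 semitone, so from F#2 the target pitch is G2.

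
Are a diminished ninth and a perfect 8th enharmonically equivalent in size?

Yes

A diminished ninth spans 12 semitones, and a perfect octave also spans 12 semitones — they're enharmonic.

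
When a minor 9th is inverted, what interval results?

major seventh

First reduce the compound minor ninth to its simple form, a minor second.
Inverted interval numbers add to nine, so a second pairs with a seventh (2 + 7 = 9).
Quality inverts too: minor becomes major. That makes the inversion a major seventh.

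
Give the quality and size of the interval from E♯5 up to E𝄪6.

augmented 8th

E to E is the same letter name, plus an octave — that makes it an octave of some quality.
A perfect octave would be 12 semitones; E#5 to E##6 is 13, one semitone wider, so the interval is augmented.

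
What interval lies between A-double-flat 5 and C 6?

augmented third

A to C spans three letter names (A-B-C), so the interval is some kind of third.
Abb5 to C6 spans 5 semitones — one semitone wider than the major third (4) — giving an augmented third.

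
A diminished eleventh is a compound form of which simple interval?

Subtracting seven from the interval number removes an octave: 11 − 7 = 4.
That makes a diminished eleventh a compound diminished fourth — an octave plus a diminished fourth.

diminished 4th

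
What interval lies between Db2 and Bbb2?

D to B spans six letter names (D-E-F-G-A-B): a sixth.
A major sixth would be 9 semitones, but Db2 to Bbb2 is 8 — one semitone narrower, making it a minor sixth.

minor sixth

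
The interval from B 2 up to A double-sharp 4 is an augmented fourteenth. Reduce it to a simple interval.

Each octave removed subtracts seven from the number: 14 − 7 = 7.
Quality carries through unchanged, so the simple form is an augmented seventh.

augmented 7th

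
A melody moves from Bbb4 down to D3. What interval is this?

diminished thirteenth

Descending from Bbb4 to D3 is the same interval as ascending D3 to Bbb4.
D to B spans six letter names (D-E-F-G-A-B), plus an octave, so the interval is some kind of thirteenth.
D3 to Bbb4 spans 19 semitones — two semitones narrower than the major thirteenth (21) — giving a diminished thirteenth.
(Equivalently, a compound diminished sixth: a diminished sixth plus an octave.)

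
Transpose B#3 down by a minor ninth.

Counting two letter names plus an octave down from B lands on A.
A minor ninth spans 13 semitones, so from B#3 the target pitch is A##2.

A##2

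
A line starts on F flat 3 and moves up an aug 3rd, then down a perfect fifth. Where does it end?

Up an augmented third from Fb3: A3 (5 semitones up).
A3 down a perfect fifth → D3 (7 semitones).

D 3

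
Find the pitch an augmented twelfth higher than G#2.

D##4

Counting five letter names plus an octave up from G lands on D.
Moving 20 semitones up from G#2 (the size of an augmented twelfth) reaches D##4.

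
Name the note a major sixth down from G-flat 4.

B-double-flat 3

Counting six letter names down from G lands on B.
A major sixth is 9 semitones; 9 semitones down from Gb4 gives Bbb3.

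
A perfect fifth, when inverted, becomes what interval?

perfect 4th

The rule of nine gives the new number: 9 − 5 = 4, so a fifth becomes a fourth.
And perfect stays perfect under inversion, so we get a perfect fourth.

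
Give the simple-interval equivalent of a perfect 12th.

perfect fifth

Take out an octave (7 from the number): 12 − 7 = 5.
That makes a perfect twelfth a compound perfect fifth — an octave plus a perfect fifth.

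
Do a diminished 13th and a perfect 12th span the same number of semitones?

A diminished thirteenth = 19 semitones = a perfect twelfth; enharmonically equal.

Yes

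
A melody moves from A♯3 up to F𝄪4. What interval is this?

A to F spans six letter names (A-B-C-D-E-F), so the interval is some kind of sixth.
The major sixth spans 9 semitones, and A#3 to F##4 is exactly 9 semitones — so this is a major sixth.

major sixth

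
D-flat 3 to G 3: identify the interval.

D to G spans four letter names (D-E-F-G), so the interval is some kind of fourth.
Db3 to G3 spans 6 semitones — one semitone wider than the perfect fourth (5) — giving an augmented fourth.

A4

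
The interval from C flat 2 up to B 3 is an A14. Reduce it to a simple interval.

A7

Subtracting seven from the interval number removes an octave: 14 − 7 = 7.
So an augmented fourteenth is an octave plus an augmented seventh. The quality is unchanged.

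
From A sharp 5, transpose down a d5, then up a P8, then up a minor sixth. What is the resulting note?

A diminished fifth down from A#5 is D##5.
A perfect octave up from D##5 is D##6.
Up a minor sixth from D##6: B#6 (8 semitones up).

B sharp 6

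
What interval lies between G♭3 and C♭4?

G to C spans four letter names (G-A-B-C): a fourth.
Gb3 to Cb4 is 5 semitones, matching the perfect fourth exactly, so the quality is perfect.

perfect 4th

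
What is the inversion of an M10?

minor sixth

First reduce the compound major tenth to its simple form, a major third.
The rule of nine gives the new number: 9 − 3 = 6, so a third becomes a sixth.
The quality also flips — major becomes minor — giving a minor sixth.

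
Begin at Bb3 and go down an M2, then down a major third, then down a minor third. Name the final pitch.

Db3

Down a major second from Bb3: Ab3 (2 semitones down).
Down a major third from Ab3: Fb3 (4 semitones down).
A minor third down from Fb3 is Db3.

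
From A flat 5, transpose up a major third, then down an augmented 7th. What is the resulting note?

D double-flat 5

A major third up from Ab5 is C6.
An augmented seventh down from C6 is Dbb5.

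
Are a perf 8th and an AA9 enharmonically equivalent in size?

No

12 semitones (perfect octave) vs 16 semitones (doubly augmented ninth): not equal.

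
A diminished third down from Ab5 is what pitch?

Three letter names down from A: F.
A diminished third spans 2 semitones, so from Ab5 the target pitch is F#5.

F#5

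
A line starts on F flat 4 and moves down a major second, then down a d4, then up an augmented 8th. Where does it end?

A major second down from Fb4 is Ebb4.
Ebb4 down a diminished fourth → Bb3 (4 semitones).
Bb3 up an augmented octave → B4 (13 semitones).

B 4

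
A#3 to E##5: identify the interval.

augmented 12th

A to E spans five letter names (A-B-C-D-E), plus an octave: a twelfth.
A#3 to E##5 spans 20 semitones — one semitone wider than the perfect twelfth (19) — giving an augmented twelfth.
(Equivalently, a compound augmented fifth: an augmented fifth plus an octave.)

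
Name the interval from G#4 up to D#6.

perfect twelfth

G to D spans five letter names (G-A-B-C-D), plus an octave — that makes it a twelfth of some quality.
G#4 to D#6 is 19 semitones, matching the perfect twelfth exactly, so the quality is perfect.
(Equivalently, a compound perfect fifth: a perfect fifth plus an octave.)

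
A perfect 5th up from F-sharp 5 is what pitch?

Five letter names up from F: C.
A perfect fifth spans 7 semitones, so from F#5 the target pitch is C#6.

C-sharp 6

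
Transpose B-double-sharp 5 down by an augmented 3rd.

Three letter names down from B: G.
An augmented third spans 5 semitones, so from B##5 the target pitch is G#5.

G-sharp 5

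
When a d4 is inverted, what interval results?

augmented 5th

Interval numbers invert to sum to nine: 4 + 5 = 9, so a fourth inverts to a fifth.
Quality inverts too: diminished becomes augmented. That makes the inversion an augmented fifth.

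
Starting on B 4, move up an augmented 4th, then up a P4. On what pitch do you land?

A sharp 5

Up an augmented fourth from B4: E#5 (6 semitones up).
E#5 up a perfect fourth → A#5 (5 semitones).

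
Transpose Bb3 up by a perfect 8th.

For an octave the letter name doesn't change: still B, an octave up.
A perfect octave spans 12 semitones, so from Bb3 the target pitch is Bb4.

Bb4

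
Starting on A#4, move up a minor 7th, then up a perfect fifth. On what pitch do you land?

D#6

A minor seventh up from A#4 is G#5.
A perfect fifth up from G#5 is D#6.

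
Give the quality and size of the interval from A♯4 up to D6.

diminished eleventh

A to D spans four letter names (A-B-C-D), plus an octave, so the interval is some kind of eleventh.
The perfect eleventh is 17 semitones; here we have 16, one semitone narrower: diminished.
(Equivalently, a compound diminished fourth: a diminished fourth plus an octave.)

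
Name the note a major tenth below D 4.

Counting three letter names plus an octave down from D lands on B.
Moving 16 semitones down from D4 (the size of a major tenth) reaches Bb2.

B flat 2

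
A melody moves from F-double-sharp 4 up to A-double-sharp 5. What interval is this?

major tenth

F to A spans three letter names (F-G-A), plus an octave: a tenth.
The major tenth spans 16 semitones, and F##4 to A##5 is exactly 16 semitones — so this is a major tenth.
(Equivalently, a compound major third: a major third plus an octave.)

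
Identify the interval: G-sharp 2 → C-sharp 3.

P4

G to C spans four letter names (G-A-B-C), so the interval is some kind of fourth.
G#2 to C#3 is 5 semitones, matching the perfect fourth exactly, so the quality is perfect.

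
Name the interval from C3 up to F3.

C to F spans four letter names (C-D-E-F) — that makes it a fourth of some quality.
Counting semitones, C3→F3 is 5, which is the perfect fourth.

P4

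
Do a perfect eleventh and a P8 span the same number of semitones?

A perfect eleventh is 17 semitones but a perfect octave is 12 semitones — different sizes.

No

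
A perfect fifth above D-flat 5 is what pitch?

The fifth takes the letter from D up to A.
Moving 7 semitones up from Db5 (the size of a perfect fifth) reaches Ab5.

A-flat 5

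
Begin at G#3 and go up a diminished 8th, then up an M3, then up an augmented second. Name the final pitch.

Up a diminished octave from G#3: G4 (11 semitones up).
A major third up from G4 is B4.
Up an augmented second from B4: C##5 (3 semitones up).

C##5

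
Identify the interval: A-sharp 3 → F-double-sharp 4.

A to F spans six letter names (A-B-C-D-E-F) — that makes it a sixth of some quality.
The major sixth spans 9 semitones, and A#3 to F##4 is exactly 9 semitones — so this is a major sixth.

major sixth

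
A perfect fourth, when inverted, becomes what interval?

Inverted interval numbers add to nine, so a fourth pairs with a fifth (4 + 5 = 9).
And perfect stays perfect under inversion, so we get a perfect fifth.

perfect 5th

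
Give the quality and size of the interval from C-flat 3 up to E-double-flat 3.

C to E spans three letter names (C-D-E) — that makes it a third of some quality.
Cb3 to Ebb3 is 3 semitones, a half step short of the major third (4), so this is minor.

minor third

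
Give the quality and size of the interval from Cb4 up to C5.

A8

C to C is the same letter name, plus an octave: an octave.
A perfect octave would be 12 semitones; Cb4 to C5 is 13, one semitone wider, so the interval is augmented.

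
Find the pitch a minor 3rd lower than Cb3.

The third takes the letter from C down to A.
A minor third is 3 semitones; 3 semitones down from Cb3 gives Ab2.

Ab2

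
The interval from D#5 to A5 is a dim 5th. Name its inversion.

Inverted interval numbers add to nine, so a fifth pairs with a fourth (5 + 4 = 9).
Quality inverts too: diminished becomes augmented. That makes the inversion an augmented fourth.

augmented 4th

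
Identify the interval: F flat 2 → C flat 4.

F to C spans five letter names (F-G-A-B-C), plus an octave: a twelfth.
Counting semitones, Fb2→Cb4 is 19, which is the perfect twelfth.
(Equivalently, a compound perfect fifth: a perfect fifth plus an octave.)

perfect 12th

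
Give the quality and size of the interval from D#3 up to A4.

D to A spans five letter names (D-E-F-G-A), plus an octave: a twelfth.
The perfect twelfth is 19 semitones; here we have 18, one semitone narrower: diminished.
(Equivalently, a compound diminished fifth: a diminished fifth plus an octave.)

d12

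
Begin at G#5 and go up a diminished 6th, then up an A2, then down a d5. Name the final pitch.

Up a diminished sixth from G#5: Eb6 (7 semitones up).
Up an augmented second from Eb6: F#6 (3 semitones up).
Down a diminished fifth from F#6: B#5 (6 semitones down).

B#5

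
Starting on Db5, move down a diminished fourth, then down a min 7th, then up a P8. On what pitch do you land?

B4

Db5 down a diminished fourth → A4 (4 semitones).
Down a minor seventh from A4: B3 (10 semitones down).
B3 up a perfect octave → B4 (12 semitones).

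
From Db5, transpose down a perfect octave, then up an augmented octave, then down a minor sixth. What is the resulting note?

A perfect octave down from Db5 is Db4.
Up an augmented octave from Db4: D5 (13 semitones up).
D5 down a minor sixth → F#4 (8 semitones).

F#4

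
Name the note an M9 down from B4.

A3

The ninth's letter: B down two letter names plus an octave → A.
A major ninth spans 14 semitones, so from B4 the target pitch is A3.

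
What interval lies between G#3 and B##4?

G to B spans three letter names (G-A-B), plus an octave: a tenth.
A major tenth would be 16 semitones; G#3 to B##4 is 17, one semitone wider, so the interval is augmented.
(Equivalently, a compound augmented third: an augmented third plus an octave.)

A10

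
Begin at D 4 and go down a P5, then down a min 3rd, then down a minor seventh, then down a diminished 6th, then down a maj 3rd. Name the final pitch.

F double-sharp 1

A perfect fifth down from D4 is G3.
G3 down a minor third → E3 (3 semitones).
Down a minor seventh from E3: F#2 (10 semitones down).
A diminished sixth down from F#2 is A##1.
A##1 down a major third → F##1 (4 semitones).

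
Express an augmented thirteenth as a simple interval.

augmented 6th

Each octave removed subtracts seven from the number: 13 − 7 = 6.
Quality carries through unchanged, so the simple form is an augmented sixth.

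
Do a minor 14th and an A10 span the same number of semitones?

No

A minor fourteenth is 22 semitones but an augmented tenth is 17 semitones — different sizes.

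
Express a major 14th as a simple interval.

M7

Take out an octave (7 from the number): 14 − 7 = 7.
Quality carries through unchanged, so the simple form is a major seventh.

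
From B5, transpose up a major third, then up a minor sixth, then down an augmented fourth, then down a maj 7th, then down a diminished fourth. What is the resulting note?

D5

Up a major third from B5: D#6 (4 semitones up).
D#6 up a minor sixth → B6 (8 semitones).
Down an augmented fourth from B6: F6 (6 semitones down).
F6 down a major seventh → Gb5 (11 semitones).
Down a diminished fourth from Gb5: D5 (4 semitones down).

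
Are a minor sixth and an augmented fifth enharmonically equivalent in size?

A minor sixth = 8 semitones = an augmented fifth; enharmonically equal.

Yes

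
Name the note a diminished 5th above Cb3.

Gbb3

The fifth takes the letter from C up to G.
Moving 6 semitones up from Cb3 (the size of a diminished fifth) reaches Gbb3.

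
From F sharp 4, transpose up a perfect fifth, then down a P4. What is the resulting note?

G sharp 4

A perfect fifth up from F#4 is C#5.
Down a perfect fourth from C#5: G#4 (5 semitones down).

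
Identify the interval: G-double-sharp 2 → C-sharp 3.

G to C spans four letter names (G-A-B-C), so the interval is some kind of fourth.
The perfect fourth is 5 semitones; here we have 4, one semitone narrower: diminished.

diminished fourth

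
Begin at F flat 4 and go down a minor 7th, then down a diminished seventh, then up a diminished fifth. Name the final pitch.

Down a minor seventh from Fb4: Gb3 (10 semitones down).
Gb3 down a diminished seventh → A2 (9 semitones).
Up a diminished fifth from A2: Eb3 (6 semitones up).

E flat 3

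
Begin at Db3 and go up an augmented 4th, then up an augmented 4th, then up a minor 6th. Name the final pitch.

Up an augmented fourth from Db3: G3 (6 semitones up).
G3 up an augmented fourth → C#4 (6 semitones).
A minor sixth up from C#4 is A4.

A4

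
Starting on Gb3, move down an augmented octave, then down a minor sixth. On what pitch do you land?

Bbb1

Gb3 down an augmented octave → Gbb2 (13 semitones).
A minor sixth down from Gbb2 is Bbb1.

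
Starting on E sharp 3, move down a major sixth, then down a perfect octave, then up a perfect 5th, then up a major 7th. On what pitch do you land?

C double-sharp 3

Down a major sixth from E#3: G#2 (9 semitones down).
G#2 down a perfect octave → G#1 (12 semitones).
A perfect fifth up from G#1 is D#2.
D#2 up a major seventh → C##3 (11 semitones).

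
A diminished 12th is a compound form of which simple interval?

d5

Take out an octave (7 from the number): 12 − 7 = 5.
That makes a diminished twelfth a compound diminished fifth — an octave plus a diminished fifth.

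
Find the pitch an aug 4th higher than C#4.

F##4

The fourth takes the letter from C up to F.
An augmented fourth spans 6 semitones, so from C#4 the target pitch is F##4.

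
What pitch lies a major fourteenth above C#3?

B#4

Seven letters up from C (plus an octave) reaches B.
A major fourteenth spans 23 semitones, so from C#3 the target pitch is B#4.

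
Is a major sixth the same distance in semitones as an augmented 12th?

9 semitones (major sixth) vs 20 semitones (augmented twelfth): not equal.

No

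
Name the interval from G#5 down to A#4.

m7

Descending from G#5 to A#4 is the same interval as ascending A#4 to G#5.
A to G spans seven letter names (A-B-C-D-E-F-G), so the interval is some kind of seventh.
A#4 to G#5 is 10 semitones, a half step short of the major seventh (11), so this is minor.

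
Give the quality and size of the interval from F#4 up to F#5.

F to F is the same letter name, plus an octave — that makes it an octave of some quality.
Counting semitones, F#4→F#5 is 12, which is the perfect octave.

perfect 8th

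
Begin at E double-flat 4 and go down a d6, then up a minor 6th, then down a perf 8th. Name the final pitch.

E flat 3

Ebb4 down a diminished sixth → G3 (7 semitones).
A minor sixth up from G3 is Eb4.
Eb4 down a perfect octave → Eb3 (12 semitones).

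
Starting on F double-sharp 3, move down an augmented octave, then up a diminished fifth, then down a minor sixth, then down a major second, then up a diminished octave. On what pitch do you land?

An augmented octave down from F##3 is F#2.
A diminished fifth up from F#2 is C3.
C3 down a minor sixth → E2 (8 semitones).
A major second down from E2 is D2.
Up a diminished octave from D2: Db3 (11 semitones up).

D flat 3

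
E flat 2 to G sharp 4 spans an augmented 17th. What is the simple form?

Each octave removed subtracts seven from the number: 17 − 14 = 3.
So an augmented seventeenth is 2 octaves plus an augmented third. The quality is unchanged.

A3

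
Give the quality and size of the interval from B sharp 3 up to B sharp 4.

P8

B to B is the same letter name, plus an octave: an octave.
The perfect octave spans 12 semitones, and B#3 to B#4 is exactly 12 semitones — so this is a perfect octave.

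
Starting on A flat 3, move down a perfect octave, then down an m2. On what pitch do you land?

G 2

A perfect octave down from Ab3 is Ab2.
A minor second down from Ab2 is G2.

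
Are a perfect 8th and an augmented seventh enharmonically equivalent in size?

A perfect octave spans 12 semitones, and an augmented seventh also spans 12 semitones — they're enharmonic.

Yes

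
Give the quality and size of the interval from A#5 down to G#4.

Descending from A#5 to G#4 is the same interval as ascending G#4 to A#5.
G to A spans two letter names (G-A), plus an octave, so the interval is some kind of ninth.
G#4 to A#5 is 14 semitones, matching the major ninth exactly, so the quality is major.
(Equivalently, a compound major second: a major second plus an octave.)

major ninth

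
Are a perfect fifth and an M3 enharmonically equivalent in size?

No

7 semitones (perfect fifth) vs 4 semitones (major third): not equal.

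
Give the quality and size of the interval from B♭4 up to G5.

major sixth

B to G spans six letter names (B-C-D-E-F-G): a sixth.
Counting semitones, Bb4→G5 is 9, which is the major sixth.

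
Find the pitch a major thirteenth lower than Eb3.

The thirteenth's letter: E down six letter names plus an octave → G.
Moving 21 semitones down from Eb3 (the size of a major thirteenth) reaches Gb1.

Gb1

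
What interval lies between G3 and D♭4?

G to D spans five letter names (G-A-B-C-D): a fifth.
A perfect fifth would be 7 semitones; G3 to Db4 is 6, one semitone narrower, so the interval is diminished.

diminished fifth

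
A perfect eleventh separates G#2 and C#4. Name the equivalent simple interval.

P4

Each octave removed subtracts seven from the number: 11 − 7 = 4.
That makes a perfect eleventh a compound perfect fourth — an octave plus a perfect fourth.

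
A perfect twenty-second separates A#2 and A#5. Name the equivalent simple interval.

Subtracting seven from the interval number removes an octave: 22 − 14 = 8.
Quality carries through unchanged, so the simple form is a perfect octave.

perfect 8th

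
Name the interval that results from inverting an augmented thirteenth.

diminished 3rd

First reduce the compound augmented thirteenth to its simple form, an augmented sixth.
Inverted interval numbers add to nine, so a sixth pairs with a third (6 + 3 = 9).
The quality also flips — augmented becomes diminished — giving a diminished third.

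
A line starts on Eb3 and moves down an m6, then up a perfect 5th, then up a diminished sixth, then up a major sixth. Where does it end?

Gb4

Eb3 down a minor sixth → G2 (8 semitones).
Up a perfect fifth from G2: D3 (7 semitones up).
Up a diminished sixth from D3: Bbb3 (7 semitones up).
A major sixth up from Bbb3 is Gb4.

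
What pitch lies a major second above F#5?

G#5

Counting two letter names up from F lands on G.
Moving 2 semitones up from F#5 (the size of a major second) reaches G#5.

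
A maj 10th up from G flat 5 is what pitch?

B flat 6

Counting three letter names plus an octave up from G lands on B.
A major tenth is 16 semitones; 16 semitones up from Gb5 gives Bb6.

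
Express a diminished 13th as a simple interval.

diminished sixth

Take out an octave (7 from the number): 13 − 7 = 6.
Quality carries through unchanged, so the simple form is a diminished sixth.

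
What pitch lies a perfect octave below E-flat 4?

E-flat 3

The letter stays E (same as the start), shifted an octave down.
Moving 12 semitones down from Eb4 (the size of a perfect octave) reaches Eb3.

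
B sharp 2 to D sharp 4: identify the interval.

B to D spans three letter names (B-C-D), plus an octave — that makes it a tenth of some quality.
A major tenth would be 16 semitones, but B#2 to D#4 is 15 — one semitone narrower, making it a minor tenth.
(Equivalently, a compound minor third: a minor third plus an octave.)

minor tenth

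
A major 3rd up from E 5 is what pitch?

G-sharp 5

Counting three letter names up from E lands on G.
Moving 4 semitones up from E5 (the size of a major third) reaches G#5.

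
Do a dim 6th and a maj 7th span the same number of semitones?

No

7 semitones (diminished sixth) vs 11 semitones (major seventh): not equal.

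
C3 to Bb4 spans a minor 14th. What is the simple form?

minor seventh

Take out an octave (7 from the number): 14 − 7 = 7.
Quality carries through unchanged, so the simple form is a minor seventh.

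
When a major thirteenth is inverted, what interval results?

First reduce the compound major thirteenth to its simple form, a major sixth.
Interval numbers invert to sum to nine: 6 + 3 = 9, so a sixth inverts to a third.
The quality also flips — major becomes minor — giving a minor third.

m3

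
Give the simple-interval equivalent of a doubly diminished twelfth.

doubly diminished 5th

Each octave removed subtracts seven from the number: 12 − 7 = 5.
Quality carries through unchanged, so the simple form is a doubly diminished fifth.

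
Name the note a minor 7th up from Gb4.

Seven letter names up from G: F.
A minor seventh is 10 semitones; 10 semitones up from Gb4 gives Fb5.

Fb5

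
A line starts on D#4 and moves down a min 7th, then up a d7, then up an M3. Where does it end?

D#4 down a minor seventh → E#3 (10 semitones).
E#3 up a diminished seventh → D4 (9 semitones).
Up a major third from D4: F#4 (4 semitones up).

F#4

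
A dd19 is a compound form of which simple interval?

doubly diminished 5th

Subtracting seven from the interval number removes an octave: 19 − 14 = 5.
That makes a doubly diminished nineteenth a compound doubly diminished fifth — 2 octaves plus a doubly diminished fifth.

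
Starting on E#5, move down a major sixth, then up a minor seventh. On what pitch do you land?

F#5

E#5 down a major sixth → G#4 (9 semitones).
A minor seventh up from G#4 is F#5.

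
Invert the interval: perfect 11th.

First reduce the compound perfect eleventh to its simple form, a perfect fourth.
Inverted interval numbers add to nine, so a fourth pairs with a fifth (4 + 5 = 9).
The quality also flips — perfect stays perfect — giving a perfect fifth.

P5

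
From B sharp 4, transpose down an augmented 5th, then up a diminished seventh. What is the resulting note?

D flat 5

An augmented fifth down from B#4 is E4.
A diminished seventh up from E4 is Db5.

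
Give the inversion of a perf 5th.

perfect fourth

Inverted interval numbers add to nine, so a fifth pairs with a fourth (5 + 4 = 9).
And perfect stays perfect under inversion, so we get a perfect fourth.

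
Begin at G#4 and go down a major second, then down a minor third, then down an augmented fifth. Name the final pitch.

G3

Down a major second from G#4: F#4 (2 semitones down).
F#4 down a minor third → D#4 (3 semitones).
An augmented fifth down from D#4 is G3.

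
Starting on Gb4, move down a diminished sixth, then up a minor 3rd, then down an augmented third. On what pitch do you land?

Bbb3

A diminished sixth down from Gb4 is B3.
Up a minor third from B3: D4 (3 semitones up).
An augmented third down from D4 is Bbb3.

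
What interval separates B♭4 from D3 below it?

minor thirteenth

Descending from Bb4 to D3 is the same interval as ascending D3 to Bb4.
D to B spans six letter names (D-E-F-G-A-B), plus an octave, so the interval is some kind of thirteenth.
At 20 semitones, D3→Bb4 falls one short of a major thirteenth: minor.
(Equivalently, a compound minor sixth: a minor sixth plus an octave.)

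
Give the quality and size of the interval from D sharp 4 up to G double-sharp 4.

D to G spans four letter names (D-E-F-G): a fourth.
The perfect fourth is 5 semitones; here we have 6, one semitone wider: augmented.

augmented 4th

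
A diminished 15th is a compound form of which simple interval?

diminished octave

Each octave removed subtracts seven from the number: 15 − 7 = 8.
So a diminished fifteenth is an octave plus a diminished octave. The quality is unchanged.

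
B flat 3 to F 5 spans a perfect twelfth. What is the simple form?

Each octave removed subtracts seven from the number: 12 − 7 = 5.
So a perfect twelfth is an octave plus a perfect fifth. The quality is unchanged.

P5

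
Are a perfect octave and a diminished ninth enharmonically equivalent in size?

A perfect octave = 12 semitones = a diminished ninth; enharmonically equal.

Yes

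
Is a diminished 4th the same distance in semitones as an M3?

Yes

Both span 4 semitones: a diminished fourth and a major third are the same chromatic distance.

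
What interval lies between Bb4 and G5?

B to G spans six letter names (B-C-D-E-F-G), so the interval is some kind of sixth.
Counting semitones, Bb4→G5 is 9, which is the major sixth.

major sixth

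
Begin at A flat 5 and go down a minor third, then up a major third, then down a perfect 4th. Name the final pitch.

E 5

Ab5 down a minor third → F5 (3 semitones).
A major third up from F5 is A5.
Down a perfect fourth from A5: E5 (5 semitones down).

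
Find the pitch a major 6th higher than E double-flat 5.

C flat 6

Six letter names up from E: C.
Moving 9 semitones up from Ebb5 (the size of a major sixth) reaches Cb6.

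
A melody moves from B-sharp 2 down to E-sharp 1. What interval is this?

Descending from B#2 to E#1 is the same interval as ascending E#1 to B#2.
E to B spans five letter names (E-F-G-A-B), plus an octave, so the interval is some kind of twelfth.
E#1 to B#2 is 19 semitones, matching the perfect twelfth exactly, so the quality is perfect.
(Equivalently, a compound perfect fifth: a perfect fifth plus an octave.)

perfect twelfth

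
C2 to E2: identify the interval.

C to E spans three letter names (C-D-E) — that makes it a third of some quality.
Counting semitones, C2→E2 is 4, which is the major third.

major 3rd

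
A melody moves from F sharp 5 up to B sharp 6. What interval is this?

A11

F to B spans four letter names (F-G-A-B), plus an octave, so the interval is some kind of eleventh.
The perfect eleventh is 17 semitones; here we have 18, one semitone wider: augmented.
(Equivalently, a compound augmented fourth: an augmented fourth plus an octave.)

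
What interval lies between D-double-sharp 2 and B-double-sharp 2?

D to B spans six letter names (D-E-F-G-A-B) — that makes it a sixth of some quality.
The major sixth spans 9 semitones, and D##2 to B##2 is exactly 9 semitones — so this is a major sixth.

major sixth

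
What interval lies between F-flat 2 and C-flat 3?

F to C spans five letter names (F-G-A-B-C): a fifth.
The perfect fifth spans 7 semitones, and Fb2 to Cb3 is exactly 7 semitones — so this is a perfect fifth.

perfect 5th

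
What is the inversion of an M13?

First reduce the compound major thirteenth to its simple form, a major sixth.
Inverted interval numbers add to nine, so a sixth pairs with a third (6 + 3 = 9).
Quality inverts too: major becomes minor. That makes the inversion a minor third.

m3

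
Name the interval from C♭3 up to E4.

augmented tenth

C to E spans three letter names (C-D-E), plus an octave: a tenth.
The major tenth is 16 semitones; here we have 17, one semitone wider: augmented.
(Equivalently, a compound augmented third: an augmented third plus an octave.)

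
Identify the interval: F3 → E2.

Descending from F3 to E2 is the same interval as ascending E2 to F3.
E to F spans two letter names (E-F), plus an octave, so the interval is some kind of ninth.
E2 to F3 is 13 semitones, a half step short of the major ninth (14), so this is minor.
(Equivalently, a compound minor second: a minor second plus an octave.)

minor ninth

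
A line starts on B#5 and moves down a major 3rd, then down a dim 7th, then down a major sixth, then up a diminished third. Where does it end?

E4

Down a major third from B#5: G#5 (4 semitones down).
Down a diminished seventh from G#5: A##4 (9 semitones down).
Down a major sixth from A##4: C##4 (9 semitones down).
C##4 up a diminished third → E4 (2 semitones).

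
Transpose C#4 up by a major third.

Three letter names up from C: E.
A major third spans 4 semitones, so from C#4 the target pitch is E#4.

E#4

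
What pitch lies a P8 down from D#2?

An octave keeps the letter name D, an octave down from D.
A perfect octave spans 12 semitones, so from D#2 the target pitch is D#1.

D#1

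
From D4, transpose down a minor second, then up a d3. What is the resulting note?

D4 down a minor second → C#4 (1 semitone).
Up a diminished third from C#4: Eb4 (2 semitones up).

Eb4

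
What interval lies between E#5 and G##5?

E to G spans three letter names (E-F-G), so the interval is some kind of third.
E#5 to G##5 is 4 semitones, matching the major third exactly, so the quality is major.

major third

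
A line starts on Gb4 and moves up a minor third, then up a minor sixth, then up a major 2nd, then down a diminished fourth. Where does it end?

Up a minor third from Gb4: Bbb4 (3 semitones up).
A minor sixth up from Bbb4 is Gbb5.
A major second up from Gbb5 is Abb5.
Down a diminished fourth from Abb5: Eb5 (4 semitones down).

Eb5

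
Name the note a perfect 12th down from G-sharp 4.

C-sharp 3

Five letters down from G (plus an octave) reaches C.
A perfect twelfth is 19 semitones; 19 semitones down from G#4 gives C#3.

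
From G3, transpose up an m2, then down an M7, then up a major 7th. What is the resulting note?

Ab3

Up a minor second from G3: Ab3 (1 semitone up).
Down a major seventh from Ab3: Bbb2 (11 semitones down).
A major seventh up from Bbb2 is Ab3.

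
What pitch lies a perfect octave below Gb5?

Gb4

The letter stays G (same as the start), shifted an octave down.
A perfect octave spans 12 semitones, so from Gb5 the target pitch is Gb4.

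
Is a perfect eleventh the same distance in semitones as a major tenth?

A perfect eleventh is 17 semitones but a major tenth is 16 semitones — different sizes.

No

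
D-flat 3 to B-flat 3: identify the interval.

D to B spans six letter names (D-E-F-G-A-B) — that makes it a sixth of some quality.
Counting semitones, Db3→Bb3 is 9, which is the major sixth.

M6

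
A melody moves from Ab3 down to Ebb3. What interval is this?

Descending from Ab3 to Ebb3 is the same interval as ascending Ebb3 to Ab3.
E to A spans four letter names (E-F-G-A), so the interval is some kind of fourth.
The perfect fourth is 5 semitones; here we have 6, one semitone wider: augmented.

augmented 4th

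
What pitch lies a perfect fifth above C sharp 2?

G sharp 2

The fifth takes the letter from C up to G.
A perfect fifth spans 7 semitones, so from C#2 the target pitch is G#2.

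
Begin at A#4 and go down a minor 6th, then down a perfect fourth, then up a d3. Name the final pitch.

A#4 down a minor sixth → C##4 (8 semitones).
C##4 down a perfect fourth → G##3 (5 semitones).
G##3 up a diminished third → B3 (2 semitones).

B3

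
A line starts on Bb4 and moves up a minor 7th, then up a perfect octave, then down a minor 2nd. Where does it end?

Bb4 up a minor seventh → Ab5 (10 semitones).
Up a perfect octave from Ab5: Ab6 (12 semitones up).
A minor second down from Ab6 is G6.

G6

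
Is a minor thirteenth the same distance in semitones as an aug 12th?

Yes

A minor thirteenth spans 20 semitones, and an augmented twelfth also spans 20 semitones — they're enharmonic.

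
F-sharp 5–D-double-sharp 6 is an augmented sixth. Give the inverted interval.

diminished 3rd

Interval numbers invert to sum to nine: 6 + 3 = 9, so a sixth inverts to a third.
Quality inverts too: augmented becomes diminished. That makes the inversion a diminished third.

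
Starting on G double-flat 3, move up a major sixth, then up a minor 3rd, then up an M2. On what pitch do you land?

Up a major sixth from Gbb3: Ebb4 (9 semitones up).
A minor third up from Ebb4 is Gbb4.
A major second up from Gbb4 is Abb4.

A double-flat 4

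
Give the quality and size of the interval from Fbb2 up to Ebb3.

F to E spans seven letter names (F-G-A-B-C-D-E): a seventh.
The major seventh spans 11 semitones, and Fbb2 to Ebb3 is exactly 11 semitones — so this is a major seventh.

M7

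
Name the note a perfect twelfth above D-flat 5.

Five letters up from D (plus an octave) reaches A.
Moving 19 semitones up from Db5 (the size of a perfect twelfth) reaches Ab6.

A-flat 6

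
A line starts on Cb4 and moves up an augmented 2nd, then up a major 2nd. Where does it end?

Up an augmented second from Cb4: D4 (3 semitones up).
A major second up from D4 is E4.

E4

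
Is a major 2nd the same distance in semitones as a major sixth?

A major second spans 2 semitones; a major sixth spans 9 semitones. They differ by 7.

No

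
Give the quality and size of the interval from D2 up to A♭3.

diminished twelfth

D to A spans five letter names (D-E-F-G-A), plus an octave: a twelfth.
D2 to Ab3 spans 18 semitones — one semitone narrower than the perfect twelfth (19) — giving a diminished twelfth.
(Equivalently, a compound diminished fifth: a diminished fifth plus an octave.)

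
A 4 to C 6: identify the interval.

minor tenth

A to C spans three letter names (A-B-C), plus an octave — that makes it a tenth of some quality.
A4 to C6 is 15 semitones, a half step short of the major tenth (16), so this is minor.
(Equivalently, a compound minor third: a minor third plus an octave.)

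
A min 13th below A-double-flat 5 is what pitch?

C-flat 4

Six letters down from A (plus an octave) reaches C.
A minor thirteenth spans 20 semitones, so from Abb5 the target pitch is Cb4.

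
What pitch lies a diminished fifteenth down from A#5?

A fifteenth keeps the letter name A, two octaves down from A.
Moving 23 semitones down from A#5 (the size of a diminished fifteenth) reaches A##3.

A##3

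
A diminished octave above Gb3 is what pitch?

Gbb4

An octave keeps the letter name G, an octave up from G.
Moving 11 semitones up from Gb3 (the size of a diminished octave) reaches Gbb4.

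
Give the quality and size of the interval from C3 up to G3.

C to G spans five letter names (C-D-E-F-G), so the interval is some kind of fifth.
C3 to G3 is 7 semitones, matching the perfect fifth exactly, so the quality is perfect.

perfect 5th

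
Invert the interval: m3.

Inverted interval numbers add to nine, so a third pairs with a sixth (3 + 6 = 9).
And minor becomes major under inversion, so we get a major sixth.

major 6th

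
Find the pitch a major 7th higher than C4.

Seven letter names up from C: B.
Moving 11 semitones up from C4 (the size of a major seventh) reaches B4.

B4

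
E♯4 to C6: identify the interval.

E to C spans six letter names (E-F-G-A-B-C), plus an octave, so the interval is some kind of thirteenth.
The major thirteenth is 21 semitones; here we have 19, two semitones narrower: diminished.
(Equivalently, a compound diminished sixth: a diminished sixth plus an octave.)

diminished thirteenth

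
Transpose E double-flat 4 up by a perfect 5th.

The fifth takes the letter from E up to B.
A perfect fifth is 7 semitones; 7 semitones up from Ebb4 gives Bbb4.

B double-flat 4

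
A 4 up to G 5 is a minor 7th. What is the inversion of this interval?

Interval numbers invert to sum to nine: 7 + 2 = 9, so a seventh inverts to a second.
Quality inverts too: minor becomes major. That makes the inversion a major second.

major second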